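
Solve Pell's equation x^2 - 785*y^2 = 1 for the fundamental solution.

(x, y) = (1569, 56)

First expand sqrt(785) as a continued fraction. With x_i = (sqrt(785) + m_i)/d_i and (m_0, d_0) = (0, 1): a_0 = floor(sqrt(785)) = 28, since 28^2 = 784 <= 785 < 841 = 29^2.
Iterate m_{i+1} = d_i*a_i - m_i, d_{i+1} = (785 - m_{i+1}^2)/d_i, a_{i+1} = floor((a_0 + m_{i+1})/d_{i+1}):
  m_1 = 1*28 - 0 = 28, d_1 = (785 - 28^2)/1 = 1/1 = 1, a_1 = floor((28 + 28)/1) = 56.
  m_2 = 1*56 - 28 = 28, d_2 = (785 - 28^2)/1 = 1/1 = 1: (m_2, d_2) = (m_1, d_1) = (28, 1), so from here the quotient a_1 repeats; the period length is 1.
So sqrt(785) = [28; (56)] with period length k = 1.
k is odd, so (p_{k-1}, q_{k-1}) only solves x^2 - 785y^2 = -1 and the fundamental solution of x^2 - 785y^2 = 1 is (p_{2k-1}, q_{2k-1}) = (p_1, q_1); compute convergents through index 1, running through the period twice.
Convergents (p_i = a_i*p_{i-1} + p_{i-2}, q_i = a_i*q_{i-1} + q_{i-2} with p_{-2}=0, p_{-1}=1, q_{-2}=1, q_{-1}=0):
  i=0: a_0=28, p_0 = 28*1 + 0 = 28, q_0 = 28*0 + 1 = 1.
  i=1: a_1=56, p_1 = 56*28 + 1 = 1569, q_1 = 56*1 + 0 = 56.
Indeed p_0^2 - 785*q_0^2 = 784 - 785 = -1, not +1.
Check: 1569^2 - 785*56^2 = 2461761 - 2461760 = 1, so (x, y) = (1569, 56) solves the equation, and by the theorem it is the least positive solution.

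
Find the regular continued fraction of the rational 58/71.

[0; 1, 4, 2, 6]

Run the Euclidean algorithm on 58 and 71; the successive quotients are the partial quotients a_0, a_1, ... (each step inverts the fractional part left over by the previous one):
  58 = 0*71 + 58, so a_0 = 0.
  71 = 1*58 + 13, so a_1 = 1.
  58 = 4*13 + 6, so a_2 = 4.
  13 = 2*6 + 1, so a_3 = 2.
  6 = 6*1 + 0, so a_4 = 6.
The remainder reaches 0 after 5 divisions, so the expansion has 5 partial quotients, read off in order.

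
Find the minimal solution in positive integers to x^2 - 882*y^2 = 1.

First expand sqrt(882) as a continued fraction. With x_i = (sqrt(882) + m_i)/d_i and (m_0, d_0) = (0, 1): a_0 = floor(sqrt(882)) = 29, since 29^2 = 841 <= 882 < 900 = 30^2.
Iterate m_{i+1} = d_i*a_i - m_i, d_{i+1} = (882 - m_{i+1}^2)/d_i, a_{i+1} = floor((a_0 + m_{i+1})/d_{i+1}):
  m_1 = 1*29 - 0 = 29, d_1 = (882 - 29^2)/1 = 41/1 = 41, a_1 = floor((29 + 29)/41) = 1.
  m_2 = 41*1 - 29 = 12, d_2 = (882 - 12^2)/41 = 738/41 = 18, a_2 = floor((29 + 12)/18) = 2.
  m_3 = 18*2 - 12 = 24, d_3 = (882 - 24^2)/18 = 306/18 = 17, a_3 = floor((29 + 24)/17) = 3.
  m_4 = 17*3 - 24 = 27, d_4 = (882 - 27^2)/17 = 153/17 = 9, a_4 = floor((29 + 27)/9) = 6.
  m_5 = 9*6 - 27 = 27, d_5 = (882 - 27^2)/9 = 153/9 = 17, a_5 = floor((29 + 27)/17) = 3.
  m_6 = 17*3 - 27 = 24, d_6 = (882 - 24^2)/17 = 306/17 = 18, a_6 = floor((29 + 24)/18) = 2.
  m_7 = 18*2 - 24 = 12, d_7 = (882 - 12^2)/18 = 738/18 = 41, a_7 = floor((29 + 12)/41) = 1.
  m_8 = 41*1 - 12 = 29, d_8 = (882 - 29^2)/41 = 41/41 = 1, a_8 = floor((29 + 29)/1) = 58.
  m_9 = 1*58 - 29 = 29, d_9 = (882 - 29^2)/1 = 41/1 = 41: (m_9, d_9) = (m_1, d_1) = (29, 41), so from here the quotients repeat a_1, ..., a_8; the period length is 8.
So sqrt(882) = [29; (1, 2, 3, 6, 3, 2, 1, 58)] with period length k = 8.
k is even, so the fundamental solution of x^2 - 882y^2 = 1 is (p_{k-1}, q_{k-1}) = (p_7, q_7); compute convergents through index 7.
Convergents (p_i = a_i*p_{i-1} + p_{i-2}, q_i = a_i*q_{i-1} + q_{i-2} with p_{-2}=0, p_{-1}=1, q_{-2}=1, q_{-1}=0):
  i=0: a_0=29, p_0 = 29*1 + 0 = 29, q_0 = 29*0 + 1 = 1.
  i=1: a_1=1, p_1 = 1*29 + 1 = 30, q_1 = 1*1 + 0 = 1.
  i=2: a_2=2, p_2 = 2*30 + 29 = 89, q_2 = 2*1 + 1 = 3.
  i=3: a_3=3, p_3 = 3*89 + 30 = 297, q_3 = 3*3 + 1 = 10.
  i=4: a_4=6, p_4 = 6*297 + 89 = 1871, q_4 = 6*10 + 3 = 63.
  i=5: a_5=3, p_5 = 3*1871 + 297 = 5910, q_5 = 3*63 + 10 = 199.
  i=6: a_6=2, p_6 = 2*5910 + 1871 = 13691, q_6 = 2*199 + 63 = 461.
  i=7: a_7=1, p_7 = 1*13691 + 5910 = 19601, q_7 = 1*461 + 199 = 660.
Check: 19601^2 - 882*660^2 = 384199201 - 384199200 = 1, so (x, y) = (19601, 660) solves the equation, and by the theorem it is the least positive solution.

(x, y) = (19601, 660)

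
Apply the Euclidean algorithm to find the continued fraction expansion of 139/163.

Run the Euclidean algorithm on 139 and 163; the successive quotients are the partial quotients a_0, a_1, ... (each step inverts the fractional part left over by the previous one):
  139 = 0*163 + 139, so a_0 = 0.
  163 = 1*139 + 24, so a_1 = 1.
  139 = 5*24 + 19, so a_2 = 5.
  24 = 1*19 + 5, so a_3 = 1.
  19 = 3*5 + 4, so a_4 = 3.
  5 = 1*4 + 1, so a_5 = 1.
  4 = 4*1 + 0, so a_6 = 4.
The remainder reaches 0 after 7 divisions, so the expansion has 7 partial quotients, read off in order.

[0; 1, 5, 1, 3, 1, 4]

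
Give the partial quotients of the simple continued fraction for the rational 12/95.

[0; 7, 1, 11]

Run the Euclidean algorithm on 12 and 95; the successive quotients are the partial quotients a_0, a_1, ... (each step inverts the fractional part left over by the previous one):
  12 = 0*95 + 12, so a_0 = 0.
  95 = 7*12 + 11, so a_1 = 7.
  12 = 1*11 + 1, so a_2 = 1.
  11 = 11*1 + 0, so a_3 = 11.
The remainder reaches 0 after 4 divisions, so the expansion has 4 partial quotients, read off in order.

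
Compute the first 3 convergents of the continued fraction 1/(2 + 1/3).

0/1, 1/2, 3/7

Using the convergent recurrence p_i = a_i*p_{i-1} + p_{i-2}, q_i = a_i*q_{i-1} + q_{i-2} with p_{-2}=0, p_{-1}=1, q_{-2}=1, q_{-1}=0:
  i=0: a_0=0, p_0 = 0*1 + 0 = 0, q_0 = 0*0 + 1 = 1.
  i=1: a_1=2, p_1 = 2*0 + 1 = 1, q_1 = 2*1 + 0 = 2.
  i=2: a_2=3, p_2 = 3*1 + 0 = 3, q_2 = 3*2 + 1 = 7.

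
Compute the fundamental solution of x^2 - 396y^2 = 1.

First expand sqrt(396) as a continued fraction. With x_i = (sqrt(396) + m_i)/d_i and (m_0, d_0) = (0, 1): a_0 = floor(sqrt(396)) = 19, since 19^2 = 361 <= 396 < 400 = 20^2.
Iterate m_{i+1} = d_i*a_i - m_i, d_{i+1} = (396 - m_{i+1}^2)/d_i, a_{i+1} = floor((a_0 + m_{i+1})/d_{i+1}):
  m_1 = 1*19 - 0 = 19, d_1 = (396 - 19^2)/1 = 35/1 = 35, a_1 = floor((19 + 19)/35) = 1.
  m_2 = 35*1 - 19 = 16, d_2 = (396 - 16^2)/35 = 140/35 = 4, a_2 = floor((19 + 16)/4) = 8.
  m_3 = 4*8 - 16 = 16, d_3 = (396 - 16^2)/4 = 140/4 = 35, a_3 = floor((19 + 16)/35) = 1.
  m_4 = 35*1 - 16 = 19, d_4 = (396 - 19^2)/35 = 35/35 = 1, a_4 = floor((19 + 19)/1) = 38.
  m_5 = 1*38 - 19 = 19, d_5 = (396 - 19^2)/1 = 35/1 = 35: (m_5, d_5) = (m_1, d_1) = (19, 35), so from here the quotients repeat a_1, ..., a_4; the period length is 4.
So sqrt(396) = [19; (1, 8, 1, 38)] with period length k = 4.
k is even, so the fundamental solution of x^2 - 396y^2 = 1 is (p_{k-1}, q_{k-1}) = (p_3, q_3); compute convergents through index 3.
Convergents (p_i = a_i*p_{i-1} + p_{i-2}, q_i = a_i*q_{i-1} + q_{i-2} with p_{-2}=0, p_{-1}=1, q_{-2}=1, q_{-1}=0):
  i=0: a_0=19, p_0 = 19*1 + 0 = 19, q_0 = 19*0 + 1 = 1.
  i=1: a_1=1, p_1 = 1*19 + 1 = 20, q_1 = 1*1 + 0 = 1.
  i=2: a_2=8, p_2 = 8*20 + 19 = 179, q_2 = 8*1 + 1 = 9.
  i=3: a_3=1, p_3 = 1*179 + 20 = 199, q_3 = 1*9 + 1 = 10.
Check: 199^2 - 396*10^2 = 39601 - 39600 = 1, so (x, y) = (199, 10) solves the equation, and by the theorem it is the least positive solution.

(x, y) = (199, 10)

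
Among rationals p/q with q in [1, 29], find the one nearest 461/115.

Expand x = 461/115 as a continued fraction with the Euclidean algorithm:
  461 = 4*115 + 1, so a_0 = 4.
  115 = 115*1 + 0, so a_1 = 115.
so x = [4; 115].
Convergents (p_i = a_i*p_{i-1} + p_{i-2}, q_i = a_i*q_{i-1} + q_{i-2} with p_{-2}=0, p_{-1}=1, q_{-2}=1, q_{-1}=0), until the denominator exceeds 29:
  i=0: a_0=4, p_0 = 4*1 + 0 = 4, q_0 = 4*0 + 1 = 1.
  i=1: a_1=115, p_1 = 115*4 + 1 = 461, q_1 = 115*1 + 0 = 115.
q_1 = 115 > 29, so the last convergent with denominator <= 29 is p_0/q_0 = 4/1.
The closest fraction with denominator <= 29 is either p_0/q_0 or the intermediate fraction (k*p_0 + p_{-1})/(k*q_0 + q_{-1}) with the largest k >= 1 whose denominator stays <= 29; these approach x as k grows, and every other convergent or intermediate fraction in range is farther away.
Largest k: floor((29 - q_{-1})/q_0) = floor((29 - 0)/1) = 29 (using the seeds p_{-1} = 1, q_{-1} = 0).
That gives (29*4 + 1)/(29*1 + 0) = 117/29.
Compare the errors: |x - 4/1| = |461*1 - 4*115|/(115*1) = 1/115, and |x - 117/29| = |461*29 - 117*115|/(115*29) = 86/3335.
Cross-multiplying, 1*3335 = 3335 < 9890 = 86*115, so 1/115 is smaller: the convergent 4/1 is closer to x than 117/29.

4/1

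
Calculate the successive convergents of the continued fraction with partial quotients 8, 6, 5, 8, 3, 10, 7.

8/1, 49/6, 253/31, 2073/254, 6472/793, 66793/8184, 474023/58081

Using the convergent recurrence p_i = a_i*p_{i-1} + p_{i-2}, q_i = a_i*q_{i-1} + q_{i-2} with p_{-2}=0, p_{-1}=1, q_{-2}=1, q_{-1}=0:
  i=0: a_0=8, p_0 = 8*1 + 0 = 8, q_0 = 8*0 + 1 = 1.
  i=1: a_1=6, p_1 = 6*8 + 1 = 49, q_1 = 6*1 + 0 = 6.
  i=2: a_2=5, p_2 = 5*49 + 8 = 253, q_2 = 5*6 + 1 = 31.
  i=3: a_3=8, p_3 = 8*253 + 49 = 2073, q_3 = 8*31 + 6 = 254.
  i=4: a_4=3, p_4 = 3*2073 + 253 = 6472, q_4 = 3*254 + 31 = 793.
  i=5: a_5=10, p_5 = 10*6472 + 2073 = 66793, q_5 = 10*793 + 254 = 8184.
  i=6: a_6=7, p_6 = 7*66793 + 6472 = 474023, q_6 = 7*8184 + 793 = 58081.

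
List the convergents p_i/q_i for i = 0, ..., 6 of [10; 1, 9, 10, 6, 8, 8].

Using the convergent recurrence p_i = a_i*p_{i-1} + p_{i-2}, q_i = a_i*q_{i-1} + q_{i-2} with p_{-2}=0, p_{-1}=1, q_{-2}=1, q_{-1}=0:
  i=0: a_0=10, p_0 = 10*1 + 0 = 10, q_0 = 10*0 + 1 = 1.
  i=1: a_1=1, p_1 = 1*10 + 1 = 11, q_1 = 1*1 + 0 = 1.
  i=2: a_2=9, p_2 = 9*11 + 10 = 109, q_2 = 9*1 + 1 = 10.
  i=3: a_3=10, p_3 = 10*109 + 11 = 1101, q_3 = 10*10 + 1 = 101.
  i=4: a_4=6, p_4 = 6*1101 + 109 = 6715, q_4 = 6*101 + 10 = 616.
  i=5: a_5=8, p_5 = 8*6715 + 1101 = 54821, q_5 = 8*616 + 101 = 5029.
  i=6: a_6=8, p_6 = 8*54821 + 6715 = 445283, q_6 = 8*5029 + 616 = 40848.

10/1, 11/1, 109/10, 1101/101, 6715/616, 54821/5029, 445283/40848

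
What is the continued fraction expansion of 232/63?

[3; 1, 2, 6, 1, 2]

Run the Euclidean algorithm on 232 and 63; the successive quotients are the partial quotients a_0, a_1, ... (each step inverts the fractional part left over by the previous one):
  232 = 3*63 + 43, so a_0 = 3.
  63 = 1*43 + 20, so a_1 = 1.
  43 = 2*20 + 3, so a_2 = 2.
  20 = 6*3 + 2, so a_3 = 6.
  3 = 1*2 + 1, so a_4 = 1.
  2 = 2*1 + 0, so a_5 = 2.
The remainder reaches 0 after 6 divisions, so the expansion has 6 partial quotients, read off in order.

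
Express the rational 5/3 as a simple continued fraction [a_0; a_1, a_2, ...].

[1; 1, 2]

Run the Euclidean algorithm on 5 and 3; the successive quotients are the partial quotients a_0, a_1, ... (each step inverts the fractional part left over by the previous one):
  5 = 1*3 + 2, so a_0 = 1.
  3 = 1*2 + 1, so a_1 = 1.
  2 = 2*1 + 0, so a_2 = 2.
The remainder reaches 0 after 3 divisions, so the expansion has 3 partial quotients, read off in order.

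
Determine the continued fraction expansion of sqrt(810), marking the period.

Write x_i = (sqrt(810) + m_i)/d_i with (m_0, d_0) = (0, 1). a_0 = floor(sqrt(810)) = 28, since 28^2 = 784 <= 810 < 841 = 29^2.
Iterate m_{i+1} = d_i*a_i - m_i, d_{i+1} = (810 - m_{i+1}^2)/d_i, a_{i+1} = floor((a_0 + m_{i+1})/d_{i+1}):
  m_1 = 1*28 - 0 = 28, d_1 = (810 - 28^2)/1 = 26/1 = 26, a_1 = floor((28 + 28)/26) = 2.
  m_2 = 26*2 - 28 = 24, d_2 = (810 - 24^2)/26 = 234/26 = 9, a_2 = floor((28 + 24)/9) = 5.
  m_3 = 9*5 - 24 = 21, d_3 = (810 - 21^2)/9 = 369/9 = 41, a_3 = floor((28 + 21)/41) = 1.
  m_4 = 41*1 - 21 = 20, d_4 = (810 - 20^2)/41 = 410/41 = 10, a_4 = floor((28 + 20)/10) = 4.
  m_5 = 10*4 - 20 = 20, d_5 = (810 - 20^2)/10 = 410/10 = 41, a_5 = floor((28 + 20)/41) = 1.
  m_6 = 41*1 - 20 = 21, d_6 = (810 - 21^2)/41 = 369/41 = 9, a_6 = floor((28 + 21)/9) = 5.
  m_7 = 9*5 - 21 = 24, d_7 = (810 - 24^2)/9 = 234/9 = 26, a_7 = floor((28 + 24)/26) = 2.
  m_8 = 26*2 - 24 = 28, d_8 = (810 - 28^2)/26 = 26/26 = 1, a_8 = floor((28 + 28)/1) = 56.
  m_9 = 1*56 - 28 = 28, d_9 = (810 - 28^2)/1 = 26/1 = 26: (m_9, d_9) = (m_1, d_1) = (28, 26), so from here the quotients repeat a_1, ..., a_8; the period length is 8.
Hence the expansion of sqrt(810) is a_0 = 28 followed by the repeating block 2, 5, 1, 4, 1, 5, 2, 56 (period 8).

[28; (2, 5, 1, 4, 1, 5, 2, 56)]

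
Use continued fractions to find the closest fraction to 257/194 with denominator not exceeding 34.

45/34

Expand x = 257/194 as a continued fraction with the Euclidean algorithm:
  257 = 1*194 + 63, so a_0 = 1.
  194 = 3*63 + 5, so a_1 = 3.
  63 = 12*5 + 3, so a_2 = 12.
  5 = 1*3 + 2, so a_3 = 1.
  3 = 1*2 + 1, so a_4 = 1.
  2 = 2*1 + 0, so a_5 = 2.
so x = [1; 3, 12, 1, 1, 2].
Convergents (p_i = a_i*p_{i-1} + p_{i-2}, q_i = a_i*q_{i-1} + q_{i-2} with p_{-2}=0, p_{-1}=1, q_{-2}=1, q_{-1}=0), until the denominator exceeds 34:
  i=0: a_0=1, p_0 = 1*1 + 0 = 1, q_0 = 1*0 + 1 = 1.
  i=1: a_1=3, p_1 = 3*1 + 1 = 4, q_1 = 3*1 + 0 = 3.
  i=2: a_2=12, p_2 = 12*4 + 1 = 49, q_2 = 12*3 + 1 = 37.
q_2 = 37 > 34, so the last convergent with denominator <= 34 is p_1/q_1 = 4/3.
The closest fraction with denominator <= 34 is either p_1/q_1 or the intermediate fraction (k*p_1 + p_0)/(k*q_1 + q_0) with the largest k >= 1 whose denominator stays <= 34; these approach x as k grows, and every other convergent or intermediate fraction in range is farther away.
Largest k: floor((34 - q_0)/q_1) = floor((34 - 1)/3) = 11.
That gives (11*4 + 1)/(11*3 + 1) = 45/34.
Compare the errors: |x - 4/3| = |257*3 - 4*194|/(194*3) = 5/582, and |x - 45/34| = |257*34 - 45*194|/(194*34) = 8/6596.
Cross-multiplying, 8*582 = 4656 < 32980 = 5*6596, so 8/6596 is smaller: the intermediate fraction 45/34 is closer to x than 4/3.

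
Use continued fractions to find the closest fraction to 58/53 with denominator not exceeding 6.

7/6

Expand x = 58/53 as a continued fraction with the Euclidean algorithm:
  58 = 1*53 + 5, so a_0 = 1.
  53 = 10*5 + 3, so a_1 = 10.
  5 = 1*3 + 2, so a_2 = 1.
  3 = 1*2 + 1, so a_3 = 1.
  2 = 2*1 + 0, so a_4 = 2.
so x = [1; 10, 1, 1, 2].
Convergents (p_i = a_i*p_{i-1} + p_{i-2}, q_i = a_i*q_{i-1} + q_{i-2} with p_{-2}=0, p_{-1}=1, q_{-2}=1, q_{-1}=0), until the denominator exceeds 6:
  i=0: a_0=1, p_0 = 1*1 + 0 = 1, q_0 = 1*0 + 1 = 1.
  i=1: a_1=10, p_1 = 10*1 + 1 = 11, q_1 = 10*1 + 0 = 10.
q_1 = 10 > 6, so the last convergent with denominator <= 6 is p_0/q_0 = 1/1.
The closest fraction with denominator <= 6 is either p_0/q_0 or the intermediate fraction (k*p_0 + p_{-1})/(k*q_0 + q_{-1}) with the largest k >= 1 whose denominator stays <= 6; these approach x as k grows, and every other convergent or intermediate fraction in range is farther away.
Largest k: floor((6 - q_{-1})/q_0) = floor((6 - 0)/1) = 6 (using the seeds p_{-1} = 1, q_{-1} = 0).
That gives (6*1 + 1)/(6*1 + 0) = 7/6.
Compare the errors: |x - 1/1| = |58*1 - 1*53|/(53*1) = 5/53, and |x - 7/6| = |58*6 - 7*53|/(53*6) = 23/318.
Cross-multiplying, 23*53 = 1219 < 1590 = 5*318, so 23/318 is smaller: the intermediate fraction 7/6 is closer to x than 1/1.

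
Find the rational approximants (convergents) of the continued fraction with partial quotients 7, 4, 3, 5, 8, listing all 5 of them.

7/1, 29/4, 94/13, 499/69, 4086/565

Using the convergent recurrence p_i = a_i*p_{i-1} + p_{i-2}, q_i = a_i*q_{i-1} + q_{i-2} with p_{-2}=0, p_{-1}=1, q_{-2}=1, q_{-1}=0:
  i=0: a_0=7, p_0 = 7*1 + 0 = 7, q_0 = 7*0 + 1 = 1.
  i=1: a_1=4, p_1 = 4*7 + 1 = 29, q_1 = 4*1 + 0 = 4.
  i=2: a_2=3, p_2 = 3*29 + 7 = 94, q_2 = 3*4 + 1 = 13.
  i=3: a_3=5, p_3 = 5*94 + 29 = 499, q_3 = 5*13 + 4 = 69.
  i=4: a_4=8, p_4 = 8*499 + 94 = 4086, q_4 = 8*69 + 13 = 565.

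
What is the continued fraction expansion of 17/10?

Run the Euclidean algorithm on 17 and 10; the successive quotients are the partial quotients a_0, a_1, ... (each step inverts the fractional part left over by the previous one):
  17 = 1*10 + 7, so a_0 = 1.
  10 = 1*7 + 3, so a_1 = 1.
  7 = 2*3 + 1, so a_2 = 2.
  3 = 3*1 + 0, so a_3 = 3.
The remainder reaches 0 after 4 divisions, so the expansion has 4 partial quotients, read off in order.

[1; 1, 2, 3]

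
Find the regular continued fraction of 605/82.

Run the Euclidean algorithm on 605 and 82; the successive quotients are the partial quotients a_0, a_1, ... (each step inverts the fractional part left over by the previous one):
  605 = 7*82 + 31, so a_0 = 7.
  82 = 2*31 + 20, so a_1 = 2.
  31 = 1*20 + 11, so a_2 = 1.
  20 = 1*11 + 9, so a_3 = 1.
  11 = 1*9 + 2, so a_4 = 1.
  9 = 4*2 + 1, so a_5 = 4.
  2 = 2*1 + 0, so a_6 = 2.
The remainder reaches 0 after 7 divisions, so the expansion has 7 partial quotients, read off in order.

[7; 2, 1, 1, 1, 4, 2]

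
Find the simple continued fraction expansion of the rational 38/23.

[1; 1, 1, 1, 7]

Run the Euclidean algorithm on 38 and 23; the successive quotients are the partial quotients a_0, a_1, ... (each step inverts the fractional part left over by the previous one):
  38 = 1*23 + 15, so a_0 = 1.
  23 = 1*15 + 8, so a_1 = 1.
  15 = 1*8 + 7, so a_2 = 1.
  8 = 1*7 + 1, so a_3 = 1.
  7 = 7*1 + 0, so a_4 = 7.
The remainder reaches 0 after 5 divisions, so the expansion has 5 partial quotients, read off in order.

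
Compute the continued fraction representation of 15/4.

[3; 1, 3]

Run the Euclidean algorithm on 15 and 4; the successive quotients are the partial quotients a_0, a_1, ... (each step inverts the fractional part left over by the previous one):
  15 = 3*4 + 3, so a_0 = 3.
  4 = 1*3 + 1, so a_1 = 1.
  3 = 3*1 + 0, so a_2 = 3.
The remainder reaches 0 after 3 divisions, so the expansion has 3 partial quotients, read off in order.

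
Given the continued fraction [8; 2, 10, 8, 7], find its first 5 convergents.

Using the convergent recurrence p_i = a_i*p_{i-1} + p_{i-2}, q_i = a_i*q_{i-1} + q_{i-2} with p_{-2}=0, p_{-1}=1, q_{-2}=1, q_{-1}=0:
  i=0: a_0=8, p_0 = 8*1 + 0 = 8, q_0 = 8*0 + 1 = 1.
  i=1: a_1=2, p_1 = 2*8 + 1 = 17, q_1 = 2*1 + 0 = 2.
  i=2: a_2=10, p_2 = 10*17 + 8 = 178, q_2 = 10*2 + 1 = 21.
  i=3: a_3=8, p_3 = 8*178 + 17 = 1441, q_3 = 8*21 + 2 = 170.
  i=4: a_4=7, p_4 = 7*1441 + 178 = 10265, q_4 = 7*170 + 21 = 1211.

8/1, 17/2, 178/21, 1441/170, 10265/1211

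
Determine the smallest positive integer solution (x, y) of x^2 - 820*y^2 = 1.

(x, y) = (39689, 1386)

First expand sqrt(820) as a continued fraction. With x_i = (sqrt(820) + m_i)/d_i and (m_0, d_0) = (0, 1): a_0 = floor(sqrt(820)) = 28, since 28^2 = 784 <= 820 < 841 = 29^2.
Iterate m_{i+1} = d_i*a_i - m_i, d_{i+1} = (820 - m_{i+1}^2)/d_i, a_{i+1} = floor((a_0 + m_{i+1})/d_{i+1}):
  m_1 = 1*28 - 0 = 28, d_1 = (820 - 28^2)/1 = 36/1 = 36, a_1 = floor((28 + 28)/36) = 1.
  m_2 = 36*1 - 28 = 8, d_2 = (820 - 8^2)/36 = 756/36 = 21, a_2 = floor((28 + 8)/21) = 1.
  m_3 = 21*1 - 8 = 13, d_3 = (820 - 13^2)/21 = 651/21 = 31, a_3 = floor((28 + 13)/31) = 1.
  m_4 = 31*1 - 13 = 18, d_4 = (820 - 18^2)/31 = 496/31 = 16, a_4 = floor((28 + 18)/16) = 2.
  m_5 = 16*2 - 18 = 14, d_5 = (820 - 14^2)/16 = 624/16 = 39, a_5 = floor((28 + 14)/39) = 1.
  m_6 = 39*1 - 14 = 25, d_6 = (820 - 25^2)/39 = 195/39 = 5, a_6 = floor((28 + 25)/5) = 10.
  m_7 = 5*10 - 25 = 25, d_7 = (820 - 25^2)/5 = 195/5 = 39, a_7 = floor((28 + 25)/39) = 1.
  m_8 = 39*1 - 25 = 14, d_8 = (820 - 14^2)/39 = 624/39 = 16, a_8 = floor((28 + 14)/16) = 2.
  m_9 = 16*2 - 14 = 18, d_9 = (820 - 18^2)/16 = 496/16 = 31, a_9 = floor((28 + 18)/31) = 1.
  m_10 = 31*1 - 18 = 13, d_10 = (820 - 13^2)/31 = 651/31 = 21, a_10 = floor((28 + 13)/21) = 1.
  m_11 = 21*1 - 13 = 8, d_11 = (820 - 8^2)/21 = 756/21 = 36, a_11 = floor((28 + 8)/36) = 1.
  m_12 = 36*1 - 8 = 28, d_12 = (820 - 28^2)/36 = 36/36 = 1, a_12 = floor((28 + 28)/1) = 56.
  m_13 = 1*56 - 28 = 28, d_13 = (820 - 28^2)/1 = 36/1 = 36: (m_13, d_13) = (m_1, d_1) = (28, 36), so from here the quotients repeat a_1, ..., a_12; the period length is 12.
So sqrt(820) = [28; (1, 1, 1, 2, 1, 10, 1, 2, 1, 1, 1, 56)] with period length k = 12.
k is even, so the fundamental solution of x^2 - 820y^2 = 1 is (p_{k-1}, q_{k-1}) = (p_11, q_11); compute convergents through index 11.
Convergents (p_i = a_i*p_{i-1} + p_{i-2}, q_i = a_i*q_{i-1} + q_{i-2} with p_{-2}=0, p_{-1}=1, q_{-2}=1, q_{-1}=0):
  i=0: a_0=28, p_0 = 28*1 + 0 = 28, q_0 = 28*0 + 1 = 1.
  i=1: a_1=1, p_1 = 1*28 + 1 = 29, q_1 = 1*1 + 0 = 1.
  i=2: a_2=1, p_2 = 1*29 + 28 = 57, q_2 = 1*1 + 1 = 2.
  i=3: a_3=1, p_3 = 1*57 + 29 = 86, q_3 = 1*2 + 1 = 3.
  i=4: a_4=2, p_4 = 2*86 + 57 = 229, q_4 = 2*3 + 2 = 8.
  i=5: a_5=1, p_5 = 1*229 + 86 = 315, q_5 = 1*8 + 3 = 11.
  i=6: a_6=10, p_6 = 10*315 + 229 = 3379, q_6 = 10*11 + 8 = 118.
  i=7: a_7=1, p_7 = 1*3379 + 315 = 3694, q_7 = 1*118 + 11 = 129.
  i=8: a_8=2, p_8 = 2*3694 + 3379 = 10767, q_8 = 2*129 + 118 = 376.
  i=9: a_9=1, p_9 = 1*10767 + 3694 = 14461, q_9 = 1*376 + 129 = 505.
  i=10: a_10=1, p_10 = 1*14461 + 10767 = 25228, q_10 = 1*505 + 376 = 881.
  i=11: a_11=1, p_11 = 1*25228 + 14461 = 39689, q_11 = 1*881 + 505 = 1386.
Check: 39689^2 - 820*1386^2 = 1575216721 - 1575216720 = 1, so (x, y) = (39689, 1386) solves the equation, and by the theorem it is the least positive solution.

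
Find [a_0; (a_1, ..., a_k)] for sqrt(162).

Write x_i = (sqrt(162) + m_i)/d_i with (m_0, d_0) = (0, 1). a_0 = floor(sqrt(162)) = 12, since 12^2 = 144 <= 162 < 169 = 13^2.
Iterate m_{i+1} = d_i*a_i - m_i, d_{i+1} = (162 - m_{i+1}^2)/d_i, a_{i+1} = floor((a_0 + m_{i+1})/d_{i+1}):
  m_1 = 1*12 - 0 = 12, d_1 = (162 - 12^2)/1 = 18/1 = 18, a_1 = floor((12 + 12)/18) = 1.
  m_2 = 18*1 - 12 = 6, d_2 = (162 - 6^2)/18 = 126/18 = 7, a_2 = floor((12 + 6)/7) = 2.
  m_3 = 7*2 - 6 = 8, d_3 = (162 - 8^2)/7 = 98/7 = 14, a_3 = floor((12 + 8)/14) = 1.
  m_4 = 14*1 - 8 = 6, d_4 = (162 - 6^2)/14 = 126/14 = 9, a_4 = floor((12 + 6)/9) = 2.
  m_5 = 9*2 - 6 = 12, d_5 = (162 - 12^2)/9 = 18/9 = 2, a_5 = floor((12 + 12)/2) = 12.
  m_6 = 2*12 - 12 = 12, d_6 = (162 - 12^2)/2 = 18/2 = 9, a_6 = floor((12 + 12)/9) = 2.
  m_7 = 9*2 - 12 = 6, d_7 = (162 - 6^2)/9 = 126/9 = 14, a_7 = floor((12 + 6)/14) = 1.
  m_8 = 14*1 - 6 = 8, d_8 = (162 - 8^2)/14 = 98/14 = 7, a_8 = floor((12 + 8)/7) = 2.
  m_9 = 7*2 - 8 = 6, d_9 = (162 - 6^2)/7 = 126/7 = 18, a_9 = floor((12 + 6)/18) = 1.
  m_10 = 18*1 - 6 = 12, d_10 = (162 - 12^2)/18 = 18/18 = 1, a_10 = floor((12 + 12)/1) = 24.
  m_11 = 1*24 - 12 = 12, d_11 = (162 - 12^2)/1 = 18/1 = 18: (m_11, d_11) = (m_1, d_1) = (12, 18), so from here the quotients repeat a_1, ..., a_10; the period length is 10.
Hence the expansion of sqrt(162) is a_0 = 12 followed by the repeating block 1, 2, 1, 2, 12, 2, 1, 2, 1, 24 (period 10).

[12; (1, 2, 1, 2, 12, 2, 1, 2, 1, 24)]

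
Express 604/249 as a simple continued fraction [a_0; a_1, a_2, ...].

[2; 2, 2, 1, 6, 2, 2]

Run the Euclidean algorithm on 604 and 249; the successive quotients are the partial quotients a_0, a_1, ... (each step inverts the fractional part left over by the previous one):
  604 = 2*249 + 106, so a_0 = 2.
  249 = 2*106 + 37, so a_1 = 2.
  106 = 2*37 + 32, so a_2 = 2.
  37 = 1*32 + 5, so a_3 = 1.
  32 = 6*5 + 2, so a_4 = 6.
  5 = 2*2 + 1, so a_5 = 2.
  2 = 2*1 + 0, so a_6 = 2.
The remainder reaches 0 after 7 divisions, so the expansion has 7 partial quotients, read off in order.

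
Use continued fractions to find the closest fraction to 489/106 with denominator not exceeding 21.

83/18

Expand x = 489/106 as a continued fraction with the Euclidean algorithm:
  489 = 4*106 + 65, so a_0 = 4.
  106 = 1*65 + 41, so a_1 = 1.
  65 = 1*41 + 24, so a_2 = 1.
  41 = 1*24 + 17, so a_3 = 1.
  24 = 1*17 + 7, so a_4 = 1.
  17 = 2*7 + 3, so a_5 = 2.
  7 = 2*3 + 1, so a_6 = 2.
  3 = 3*1 + 0, so a_7 = 3.
so x = [4; 1, 1, 1, 1, 2, 2, 3].
Convergents (p_i = a_i*p_{i-1} + p_{i-2}, q_i = a_i*q_{i-1} + q_{i-2} with p_{-2}=0, p_{-1}=1, q_{-2}=1, q_{-1}=0), until the denominator exceeds 21:
  i=0: a_0=4, p_0 = 4*1 + 0 = 4, q_0 = 4*0 + 1 = 1.
  i=1: a_1=1, p_1 = 1*4 + 1 = 5, q_1 = 1*1 + 0 = 1.
  i=2: a_2=1, p_2 = 1*5 + 4 = 9, q_2 = 1*1 + 1 = 2.
  i=3: a_3=1, p_3 = 1*9 + 5 = 14, q_3 = 1*2 + 1 = 3.
  i=4: a_4=1, p_4 = 1*14 + 9 = 23, q_4 = 1*3 + 2 = 5.
  i=5: a_5=2, p_5 = 2*23 + 14 = 60, q_5 = 2*5 + 3 = 13.
  i=6: a_6=2, p_6 = 2*60 + 23 = 143, q_6 = 2*13 + 5 = 31.
q_6 = 31 > 21, so the last convergent with denominator <= 21 is p_5/q_5 = 60/13.
The closest fraction with denominator <= 21 is either p_5/q_5 or the intermediate fraction (k*p_5 + p_4)/(k*q_5 + q_4) with the largest k >= 1 whose denominator stays <= 21; these approach x as k grows, and every other convergent or intermediate fraction in range is farther away.
Largest k: floor((21 - q_4)/q_5) = floor((21 - 5)/13) = 1.
That gives (1*60 + 23)/(1*13 + 5) = 83/18.
Compare the errors: |x - 60/13| = |489*13 - 60*106|/(106*13) = 3/1378, and |x - 83/18| = |489*18 - 83*106|/(106*18) = 4/1908.
Cross-multiplying, 4*1378 = 5512 < 5724 = 3*1908, so 4/1908 is smaller: the intermediate fraction 83/18 is closer to x than 60/13.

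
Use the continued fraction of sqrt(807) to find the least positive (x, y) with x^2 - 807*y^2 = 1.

(x, y) = (51841948, 1824923)

First expand sqrt(807) as a continued fraction. With x_i = (sqrt(807) + m_i)/d_i and (m_0, d_0) = (0, 1): a_0 = floor(sqrt(807)) = 28, since 28^2 = 784 <= 807 < 841 = 29^2.
Iterate m_{i+1} = d_i*a_i - m_i, d_{i+1} = (807 - m_{i+1}^2)/d_i, a_{i+1} = floor((a_0 + m_{i+1})/d_{i+1}):
  m_1 = 1*28 - 0 = 28, d_1 = (807 - 28^2)/1 = 23/1 = 23, a_1 = floor((28 + 28)/23) = 2.
  m_2 = 23*2 - 28 = 18, d_2 = (807 - 18^2)/23 = 483/23 = 21, a_2 = floor((28 + 18)/21) = 2.
  m_3 = 21*2 - 18 = 24, d_3 = (807 - 24^2)/21 = 231/21 = 11, a_3 = floor((28 + 24)/11) = 4.
  m_4 = 11*4 - 24 = 20, d_4 = (807 - 20^2)/11 = 407/11 = 37, a_4 = floor((28 + 20)/37) = 1.
  m_5 = 37*1 - 20 = 17, d_5 = (807 - 17^2)/37 = 518/37 = 14, a_5 = floor((28 + 17)/14) = 3.
  m_6 = 14*3 - 17 = 25, d_6 = (807 - 25^2)/14 = 182/14 = 13, a_6 = floor((28 + 25)/13) = 4.
  m_7 = 13*4 - 25 = 27, d_7 = (807 - 27^2)/13 = 78/13 = 6, a_7 = floor((28 + 27)/6) = 9.
  m_8 = 6*9 - 27 = 27, d_8 = (807 - 27^2)/6 = 78/6 = 13, a_8 = floor((28 + 27)/13) = 4.
  m_9 = 13*4 - 27 = 25, d_9 = (807 - 25^2)/13 = 182/13 = 14, a_9 = floor((28 + 25)/14) = 3.
  m_10 = 14*3 - 25 = 17, d_10 = (807 - 17^2)/14 = 518/14 = 37, a_10 = floor((28 + 17)/37) = 1.
  m_11 = 37*1 - 17 = 20, d_11 = (807 - 20^2)/37 = 407/37 = 11, a_11 = floor((28 + 20)/11) = 4.
  m_12 = 11*4 - 20 = 24, d_12 = (807 - 24^2)/11 = 231/11 = 21, a_12 = floor((28 + 24)/21) = 2.
  m_13 = 21*2 - 24 = 18, d_13 = (807 - 18^2)/21 = 483/21 = 23, a_13 = floor((28 + 18)/23) = 2.
  m_14 = 23*2 - 18 = 28, d_14 = (807 - 28^2)/23 = 23/23 = 1, a_14 = floor((28 + 28)/1) = 56.
  m_15 = 1*56 - 28 = 28, d_15 = (807 - 28^2)/1 = 23/1 = 23: (m_15, d_15) = (m_1, d_1) = (28, 23), so from here the quotients repeat a_1, ..., a_14; the period length is 14.
So sqrt(807) = [28; (2, 2, 4, 1, 3, 4, 9, 4, 3, 1, 4, 2, 2, 56)] with period length k = 14.
k is even, so the fundamental solution of x^2 - 807y^2 = 1 is (p_{k-1}, q_{k-1}) = (p_13, q_13); compute convergents through index 13.
Convergents (p_i = a_i*p_{i-1} + p_{i-2}, q_i = a_i*q_{i-1} + q_{i-2} with p_{-2}=0, p_{-1}=1, q_{-2}=1, q_{-1}=0):
  i=0: a_0=28, p_0 = 28*1 + 0 = 28, q_0 = 28*0 + 1 = 1.
  i=1: a_1=2, p_1 = 2*28 + 1 = 57, q_1 = 2*1 + 0 = 2.
  i=2: a_2=2, p_2 = 2*57 + 28 = 142, q_2 = 2*2 + 1 = 5.
  i=3: a_3=4, p_3 = 4*142 + 57 = 625, q_3 = 4*5 + 2 = 22.
  i=4: a_4=1, p_4 = 1*625 + 142 = 767, q_4 = 1*22 + 5 = 27.
  i=5: a_5=3, p_5 = 3*767 + 625 = 2926, q_5 = 3*27 + 22 = 103.
  i=6: a_6=4, p_6 = 4*2926 + 767 = 12471, q_6 = 4*103 + 27 = 439.
  i=7: a_7=9, p_7 = 9*12471 + 2926 = 115165, q_7 = 9*439 + 103 = 4054.
  i=8: a_8=4, p_8 = 4*115165 + 12471 = 473131, q_8 = 4*4054 + 439 = 16655.
  i=9: a_9=3, p_9 = 3*473131 + 115165 = 1534558, q_9 = 3*16655 + 4054 = 54019.
  i=10: a_10=1, p_10 = 1*1534558 + 473131 = 2007689, q_10 = 1*54019 + 16655 = 70674.
  i=11: a_11=4, p_11 = 4*2007689 + 1534558 = 9565314, q_11 = 4*70674 + 54019 = 336715.
  i=12: a_12=2, p_12 = 2*9565314 + 2007689 = 21138317, q_12 = 2*336715 + 70674 = 744104.
  i=13: a_13=2, p_13 = 2*21138317 + 9565314 = 51841948, q_13 = 2*744104 + 336715 = 1824923.
Check: 51841948^2 - 807*1824923^2 = 2687587572434704 - 2687587572434703 = 1, so (x, y) = (51841948, 1824923) solves the equation, and by the theorem it is the least positive solution.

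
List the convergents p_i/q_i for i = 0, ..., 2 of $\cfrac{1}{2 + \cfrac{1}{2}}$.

Using the convergent recurrence p_i = a_i*p_{i-1} + p_{i-2}, q_i = a_i*q_{i-1} + q_{i-2} with p_{-2}=0, p_{-1}=1, q_{-2}=1, q_{-1}=0:
  i=0: a_0=0, p_0 = 0*1 + 0 = 0, q_0 = 0*0 + 1 = 1.
  i=1: a_1=2, p_1 = 2*0 + 1 = 1, q_1 = 2*1 + 0 = 2.
  i=2: a_2=2, p_2 = 2*1 + 0 = 2, q_2 = 2*2 + 1 = 5.

0/1, 1/2, 2/5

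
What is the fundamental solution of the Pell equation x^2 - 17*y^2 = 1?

(x, y) = (33, 8)

First expand sqrt(17) as a continued fraction. With x_i = (sqrt(17) + m_i)/d_i and (m_0, d_0) = (0, 1): a_0 = floor(sqrt(17)) = 4, since 4^2 = 16 <= 17 < 25 = 5^2.
Iterate m_{i+1} = d_i*a_i - m_i, d_{i+1} = (17 - m_{i+1}^2)/d_i, a_{i+1} = floor((a_0 + m_{i+1})/d_{i+1}):
  m_1 = 1*4 - 0 = 4, d_1 = (17 - 4^2)/1 = 1/1 = 1, a_1 = floor((4 + 4)/1) = 8.
  m_2 = 1*8 - 4 = 4, d_2 = (17 - 4^2)/1 = 1/1 = 1: (m_2, d_2) = (m_1, d_1) = (4, 1), so from here the quotient a_1 repeats; the period length is 1.
So sqrt(17) = [4; (8)] with period length k = 1.
k is odd, so (p_{k-1}, q_{k-1}) only solves x^2 - 17y^2 = -1 and the fundamental solution of x^2 - 17y^2 = 1 is (p_{2k-1}, q_{2k-1}) = (p_1, q_1); compute convergents through index 1, running through the period twice.
Convergents (p_i = a_i*p_{i-1} + p_{i-2}, q_i = a_i*q_{i-1} + q_{i-2} with p_{-2}=0, p_{-1}=1, q_{-2}=1, q_{-1}=0):
  i=0: a_0=4, p_0 = 4*1 + 0 = 4, q_0 = 4*0 + 1 = 1.
  i=1: a_1=8, p_1 = 8*4 + 1 = 33, q_1 = 8*1 + 0 = 8.
Indeed p_0^2 - 17*q_0^2 = 16 - 17 = -1, not +1.
Check: 33^2 - 17*8^2 = 1089 - 1088 = 1, so (x, y) = (33, 8) solves the equation, and by the theorem it is the least positive solution.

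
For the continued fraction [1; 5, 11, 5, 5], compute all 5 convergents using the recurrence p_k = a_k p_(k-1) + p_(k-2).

Using the convergent recurrence p_i = a_i*p_{i-1} + p_{i-2}, q_i = a_i*q_{i-1} + q_{i-2} with p_{-2}=0, p_{-1}=1, q_{-2}=1, q_{-1}=0:
  i=0: a_0=1, p_0 = 1*1 + 0 = 1, q_0 = 1*0 + 1 = 1.
  i=1: a_1=5, p_1 = 5*1 + 1 = 6, q_1 = 5*1 + 0 = 5.
  i=2: a_2=11, p_2 = 11*6 + 1 = 67, q_2 = 11*5 + 1 = 56.
  i=3: a_3=5, p_3 = 5*67 + 6 = 341, q_3 = 5*56 + 5 = 285.
  i=4: a_4=5, p_4 = 5*341 + 67 = 1772, q_4 = 5*285 + 56 = 1481.

1/1, 6/5, 67/56, 341/285, 1772/1481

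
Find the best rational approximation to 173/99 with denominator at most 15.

7/4

Expand x = 173/99 as a continued fraction with the Euclidean algorithm:
  173 = 1*99 + 74, so a_0 = 1.
  99 = 1*74 + 25, so a_1 = 1.
  74 = 2*25 + 24, so a_2 = 2.
  25 = 1*24 + 1, so a_3 = 1.
  24 = 24*1 + 0, so a_4 = 24.
so x = [1; 1, 2, 1, 24].
Convergents (p_i = a_i*p_{i-1} + p_{i-2}, q_i = a_i*q_{i-1} + q_{i-2} with p_{-2}=0, p_{-1}=1, q_{-2}=1, q_{-1}=0), until the denominator exceeds 15:
  i=0: a_0=1, p_0 = 1*1 + 0 = 1, q_0 = 1*0 + 1 = 1.
  i=1: a_1=1, p_1 = 1*1 + 1 = 2, q_1 = 1*1 + 0 = 1.
  i=2: a_2=2, p_2 = 2*2 + 1 = 5, q_2 = 2*1 + 1 = 3.
  i=3: a_3=1, p_3 = 1*5 + 2 = 7, q_3 = 1*3 + 1 = 4.
  i=4: a_4=24, p_4 = 24*7 + 5 = 173, q_4 = 24*4 + 3 = 99.
q_4 = 99 > 15, so the last convergent with denominator <= 15 is p_3/q_3 = 7/4.
The closest fraction with denominator <= 15 is either p_3/q_3 or the intermediate fraction (k*p_3 + p_2)/(k*q_3 + q_2) with the largest k >= 1 whose denominator stays <= 15; these approach x as k grows, and every other convergent or intermediate fraction in range is farther away.
Largest k: floor((15 - q_2)/q_3) = floor((15 - 3)/4) = 3.
That gives (3*7 + 5)/(3*4 + 3) = 26/15.
Compare the errors: |x - 7/4| = |173*4 - 7*99|/(99*4) = 1/396, and |x - 26/15| = |173*15 - 26*99|/(99*15) = 21/1485.
Cross-multiplying, 1*1485 = 1485 < 8316 = 21*396, so 1/396 is smaller: the convergent 7/4 is closer to x than 26/15.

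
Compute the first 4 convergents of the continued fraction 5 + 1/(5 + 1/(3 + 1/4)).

Using the convergent recurrence p_i = a_i*p_{i-1} + p_{i-2}, q_i = a_i*q_{i-1} + q_{i-2} with p_{-2}=0, p_{-1}=1, q_{-2}=1, q_{-1}=0:
  i=0: a_0=5, p_0 = 5*1 + 0 = 5, q_0 = 5*0 + 1 = 1.
  i=1: a_1=5, p_1 = 5*5 + 1 = 26, q_1 = 5*1 + 0 = 5.
  i=2: a_2=3, p_2 = 3*26 + 5 = 83, q_2 = 3*5 + 1 = 16.
  i=3: a_3=4, p_3 = 4*83 + 26 = 358, q_3 = 4*16 + 5 = 69.

5/1, 26/5, 83/16, 358/69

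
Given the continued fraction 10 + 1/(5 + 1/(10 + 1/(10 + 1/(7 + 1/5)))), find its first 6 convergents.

Using the convergent recurrence p_i = a_i*p_{i-1} + p_{i-2}, q_i = a_i*q_{i-1} + q_{i-2} with p_{-2}=0, p_{-1}=1, q_{-2}=1, q_{-1}=0:
  i=0: a_0=10, p_0 = 10*1 + 0 = 10, q_0 = 10*0 + 1 = 1.
  i=1: a_1=5, p_1 = 5*10 + 1 = 51, q_1 = 5*1 + 0 = 5.
  i=2: a_2=10, p_2 = 10*51 + 10 = 520, q_2 = 10*5 + 1 = 51.
  i=3: a_3=10, p_3 = 10*520 + 51 = 5251, q_3 = 10*51 + 5 = 515.
  i=4: a_4=7, p_4 = 7*5251 + 520 = 37277, q_4 = 7*515 + 51 = 3656.
  i=5: a_5=5, p_5 = 5*37277 + 5251 = 191636, q_5 = 5*3656 + 515 = 18795.

10/1, 51/5, 520/51, 5251/515, 37277/3656, 191636/18795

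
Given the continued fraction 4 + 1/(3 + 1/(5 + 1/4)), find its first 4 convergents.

Using the convergent recurrence p_i = a_i*p_{i-1} + p_{i-2}, q_i = a_i*q_{i-1} + q_{i-2} with p_{-2}=0, p_{-1}=1, q_{-2}=1, q_{-1}=0:
  i=0: a_0=4, p_0 = 4*1 + 0 = 4, q_0 = 4*0 + 1 = 1.
  i=1: a_1=3, p_1 = 3*4 + 1 = 13, q_1 = 3*1 + 0 = 3.
  i=2: a_2=5, p_2 = 5*13 + 4 = 69, q_2 = 5*3 + 1 = 16.
  i=3: a_3=4, p_3 = 4*69 + 13 = 289, q_3 = 4*16 + 3 = 67.

4/1, 13/3, 69/16, 289/67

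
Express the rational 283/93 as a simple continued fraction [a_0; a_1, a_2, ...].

[3; 23, 4]

Run the Euclidean algorithm on 283 and 93; the successive quotients are the partial quotients a_0, a_1, ... (each step inverts the fractional part left over by the previous one):
  283 = 3*93 + 4, so a_0 = 3.
  93 = 23*4 + 1, so a_1 = 23.
  4 = 4*1 + 0, so a_2 = 4.
The remainder reaches 0 after 3 divisions, so the expansion has 3 partial quotients, read off in order.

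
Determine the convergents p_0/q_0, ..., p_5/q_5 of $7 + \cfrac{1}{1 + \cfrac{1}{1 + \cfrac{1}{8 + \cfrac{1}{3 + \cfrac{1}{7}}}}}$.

Using the convergent recurrence p_i = a_i*p_{i-1} + p_{i-2}, q_i = a_i*q_{i-1} + q_{i-2} with p_{-2}=0, p_{-1}=1, q_{-2}=1, q_{-1}=0:
  i=0: a_0=7, p_0 = 7*1 + 0 = 7, q_0 = 7*0 + 1 = 1.
  i=1: a_1=1, p_1 = 1*7 + 1 = 8, q_1 = 1*1 + 0 = 1.
  i=2: a_2=1, p_2 = 1*8 + 7 = 15, q_2 = 1*1 + 1 = 2.
  i=3: a_3=8, p_3 = 8*15 + 8 = 128, q_3 = 8*2 + 1 = 17.
  i=4: a_4=3, p_4 = 3*128 + 15 = 399, q_4 = 3*17 + 2 = 53.
  i=5: a_5=7, p_5 = 7*399 + 128 = 2921, q_5 = 7*53 + 17 = 388.

7/1, 8/1, 15/2, 128/17, 399/53, 2921/388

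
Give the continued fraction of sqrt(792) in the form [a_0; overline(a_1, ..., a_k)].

Write x_i = (sqrt(792) + m_i)/d_i with (m_0, d_0) = (0, 1). a_0 = floor(sqrt(792)) = 28, since 28^2 = 784 <= 792 < 841 = 29^2.
Iterate m_{i+1} = d_i*a_i - m_i, d_{i+1} = (792 - m_{i+1}^2)/d_i, a_{i+1} = floor((a_0 + m_{i+1})/d_{i+1}):
  m_1 = 1*28 - 0 = 28, d_1 = (792 - 28^2)/1 = 8/1 = 8, a_1 = floor((28 + 28)/8) = 7.
  m_2 = 8*7 - 28 = 28, d_2 = (792 - 28^2)/8 = 8/8 = 1, a_2 = floor((28 + 28)/1) = 56.
  m_3 = 1*56 - 28 = 28, d_3 = (792 - 28^2)/1 = 8/1 = 8: (m_3, d_3) = (m_1, d_1) = (28, 8), so from here the quotients repeat a_1, a_2; the period length is 2.
Hence the expansion of sqrt(792) is a_0 = 28 followed by the repeating block 7, 56 (period 2).

[28; overline(7, 56)]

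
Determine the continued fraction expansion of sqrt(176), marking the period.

[13; (3, 1, 3, 26)]

Write x_i = (sqrt(176) + m_i)/d_i with (m_0, d_0) = (0, 1). a_0 = floor(sqrt(176)) = 13, since 13^2 = 169 <= 176 < 196 = 14^2.
Iterate m_{i+1} = d_i*a_i - m_i, d_{i+1} = (176 - m_{i+1}^2)/d_i, a_{i+1} = floor((a_0 + m_{i+1})/d_{i+1}):
  m_1 = 1*13 - 0 = 13, d_1 = (176 - 13^2)/1 = 7/1 = 7, a_1 = floor((13 + 13)/7) = 3.
  m_2 = 7*3 - 13 = 8, d_2 = (176 - 8^2)/7 = 112/7 = 16, a_2 = floor((13 + 8)/16) = 1.
  m_3 = 16*1 - 8 = 8, d_3 = (176 - 8^2)/16 = 112/16 = 7, a_3 = floor((13 + 8)/7) = 3.
  m_4 = 7*3 - 8 = 13, d_4 = (176 - 13^2)/7 = 7/7 = 1, a_4 = floor((13 + 13)/1) = 26.
  m_5 = 1*26 - 13 = 13, d_5 = (176 - 13^2)/1 = 7/1 = 7: (m_5, d_5) = (m_1, d_1) = (13, 7), so from here the quotients repeat a_1, ..., a_4; the period length is 4.
Hence the expansion of sqrt(176) is a_0 = 13 followed by the repeating block 3, 1, 3, 26 (period 4).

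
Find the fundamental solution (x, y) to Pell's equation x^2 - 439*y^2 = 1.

First expand sqrt(439) as a continued fraction. With x_i = (sqrt(439) + m_i)/d_i and (m_0, d_0) = (0, 1): a_0 = floor(sqrt(439)) = 20, since 20^2 = 400 <= 439 < 441 = 21^2.
Iterate m_{i+1} = d_i*a_i - m_i, d_{i+1} = (439 - m_{i+1}^2)/d_i, a_{i+1} = floor((a_0 + m_{i+1})/d_{i+1}):
  m_1 = 1*20 - 0 = 20, d_1 = (439 - 20^2)/1 = 39/1 = 39, a_1 = floor((20 + 20)/39) = 1.
  m_2 = 39*1 - 20 = 19, d_2 = (439 - 19^2)/39 = 78/39 = 2, a_2 = floor((20 + 19)/2) = 19.
  m_3 = 2*19 - 19 = 19, d_3 = (439 - 19^2)/2 = 78/2 = 39, a_3 = floor((20 + 19)/39) = 1.
  m_4 = 39*1 - 19 = 20, d_4 = (439 - 20^2)/39 = 39/39 = 1, a_4 = floor((20 + 20)/1) = 40.
  m_5 = 1*40 - 20 = 20, d_5 = (439 - 20^2)/1 = 39/1 = 39: (m_5, d_5) = (m_1, d_1) = (20, 39), so from here the quotients repeat a_1, ..., a_4; the period length is 4.
So sqrt(439) = [20; (1, 19, 1, 40)] with period length k = 4.
k is even, so the fundamental solution of x^2 - 439y^2 = 1 is (p_{k-1}, q_{k-1}) = (p_3, q_3); compute convergents through index 3.
Convergents (p_i = a_i*p_{i-1} + p_{i-2}, q_i = a_i*q_{i-1} + q_{i-2} with p_{-2}=0, p_{-1}=1, q_{-2}=1, q_{-1}=0):
  i=0: a_0=20, p_0 = 20*1 + 0 = 20, q_0 = 20*0 + 1 = 1.
  i=1: a_1=1, p_1 = 1*20 + 1 = 21, q_1 = 1*1 + 0 = 1.
  i=2: a_2=19, p_2 = 19*21 + 20 = 419, q_2 = 19*1 + 1 = 20.
  i=3: a_3=1, p_3 = 1*419 + 21 = 440, q_3 = 1*20 + 1 = 21.
Check: 440^2 - 439*21^2 = 193600 - 193599 = 1, so (x, y) = (440, 21) solves the equation, and by the theorem it is the least positive solution.

(x, y) = (440, 21)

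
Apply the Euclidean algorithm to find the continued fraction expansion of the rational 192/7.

[27; 2, 3]

Run the Euclidean algorithm on 192 and 7; the successive quotients are the partial quotients a_0, a_1, ... (each step inverts the fractional part left over by the previous one):
  192 = 27*7 + 3, so a_0 = 27.
  7 = 2*3 + 1, so a_1 = 2.
  3 = 3*1 + 0, so a_2 = 3.
The remainder reaches 0 after 3 divisions, so the expansion has 3 partial quotients, read off in order.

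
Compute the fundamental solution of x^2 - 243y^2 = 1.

(x, y) = (70226, 4505)

First expand sqrt(243) as a continued fraction. With x_i = (sqrt(243) + m_i)/d_i and (m_0, d_0) = (0, 1): a_0 = floor(sqrt(243)) = 15, since 15^2 = 225 <= 243 < 256 = 16^2.
Iterate m_{i+1} = d_i*a_i - m_i, d_{i+1} = (243 - m_{i+1}^2)/d_i, a_{i+1} = floor((a_0 + m_{i+1})/d_{i+1}):
  m_1 = 1*15 - 0 = 15, d_1 = (243 - 15^2)/1 = 18/1 = 18, a_1 = floor((15 + 15)/18) = 1.
  m_2 = 18*1 - 15 = 3, d_2 = (243 - 3^2)/18 = 234/18 = 13, a_2 = floor((15 + 3)/13) = 1.
  m_3 = 13*1 - 3 = 10, d_3 = (243 - 10^2)/13 = 143/13 = 11, a_3 = floor((15 + 10)/11) = 2.
  m_4 = 11*2 - 10 = 12, d_4 = (243 - 12^2)/11 = 99/11 = 9, a_4 = floor((15 + 12)/9) = 3.
  m_5 = 9*3 - 12 = 15, d_5 = (243 - 15^2)/9 = 18/9 = 2, a_5 = floor((15 + 15)/2) = 15.
  m_6 = 2*15 - 15 = 15, d_6 = (243 - 15^2)/2 = 18/2 = 9, a_6 = floor((15 + 15)/9) = 3.
  m_7 = 9*3 - 15 = 12, d_7 = (243 - 12^2)/9 = 99/9 = 11, a_7 = floor((15 + 12)/11) = 2.
  m_8 = 11*2 - 12 = 10, d_8 = (243 - 10^2)/11 = 143/11 = 13, a_8 = floor((15 + 10)/13) = 1.
  m_9 = 13*1 - 10 = 3, d_9 = (243 - 3^2)/13 = 234/13 = 18, a_9 = floor((15 + 3)/18) = 1.
  m_10 = 18*1 - 3 = 15, d_10 = (243 - 15^2)/18 = 18/18 = 1, a_10 = floor((15 + 15)/1) = 30.
  m_11 = 1*30 - 15 = 15, d_11 = (243 - 15^2)/1 = 18/1 = 18: (m_11, d_11) = (m_1, d_1) = (15, 18), so from here the quotients repeat a_1, ..., a_10; the period length is 10.
So sqrt(243) = [15; (1, 1, 2, 3, 15, 3, 2, 1, 1, 30)] with period length k = 10.
k is even, so the fundamental solution of x^2 - 243y^2 = 1 is (p_{k-1}, q_{k-1}) = (p_9, q_9); compute convergents through index 9.
Convergents (p_i = a_i*p_{i-1} + p_{i-2}, q_i = a_i*q_{i-1} + q_{i-2} with p_{-2}=0, p_{-1}=1, q_{-2}=1, q_{-1}=0):
  i=0: a_0=15, p_0 = 15*1 + 0 = 15, q_0 = 15*0 + 1 = 1.
  i=1: a_1=1, p_1 = 1*15 + 1 = 16, q_1 = 1*1 + 0 = 1.
  i=2: a_2=1, p_2 = 1*16 + 15 = 31, q_2 = 1*1 + 1 = 2.
  i=3: a_3=2, p_3 = 2*31 + 16 = 78, q_3 = 2*2 + 1 = 5.
  i=4: a_4=3, p_4 = 3*78 + 31 = 265, q_4 = 3*5 + 2 = 17.
  i=5: a_5=15, p_5 = 15*265 + 78 = 4053, q_5 = 15*17 + 5 = 260.
  i=6: a_6=3, p_6 = 3*4053 + 265 = 12424, q_6 = 3*260 + 17 = 797.
  i=7: a_7=2, p_7 = 2*12424 + 4053 = 28901, q_7 = 2*797 + 260 = 1854.
  i=8: a_8=1, p_8 = 1*28901 + 12424 = 41325, q_8 = 1*1854 + 797 = 2651.
  i=9: a_9=1, p_9 = 1*41325 + 28901 = 70226, q_9 = 1*2651 + 1854 = 4505.
Check: 70226^2 - 243*4505^2 = 4931691076 - 4931691075 = 1, so (x, y) = (70226, 4505) solves the equation, and by the theorem it is the least positive solution.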